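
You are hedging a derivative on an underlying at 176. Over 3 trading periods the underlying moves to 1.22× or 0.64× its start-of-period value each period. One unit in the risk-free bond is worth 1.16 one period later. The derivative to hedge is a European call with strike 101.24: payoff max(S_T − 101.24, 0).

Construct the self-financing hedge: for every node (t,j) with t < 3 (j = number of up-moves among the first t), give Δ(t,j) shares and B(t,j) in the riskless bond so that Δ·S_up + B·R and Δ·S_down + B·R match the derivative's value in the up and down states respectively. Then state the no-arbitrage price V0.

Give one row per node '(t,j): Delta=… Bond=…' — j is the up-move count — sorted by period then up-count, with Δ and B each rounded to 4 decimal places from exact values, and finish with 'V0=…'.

(0,0): Delta=0.9788 Bond=-60.8438
(1,0): Delta=0.7857 Bond=-48.8278
(1,1): Delta=0.9905 Bond=-73.0886
(2,0): Delta=0.0000 Bond=0.0000
(2,1): Delta=0.8332 Bond=-63.1756
(2,2): Delta=1.0000 Bond=-87.2759
V0=111.4240

The replicating-portfolio and risk-neutral prices coincide; use p* = (1.16−0.64)/(1.22−0.64) = 0.8966 for the latter.
At expiry t=3: V(3,0)=0.0000, V(3,1)=0.0000, V(3,2)=66.4134, V(3,3)=218.3492
(2,0): S=72.0896. Δ = (V_up−V_dn)/(S_up−S_dn) = (0.0000−0.0000)/(87.9493−46.1373) = 0.0000. V = [p*·0.0000 + (1−p*)·0.0000]/1.16 = 0.0000. B = V − Δ·S = 0.0000.
(2,1): S=137.4208. Δ = (V_up−V_dn)/(S_up−S_dn) = (66.4134−0.0000)/(167.6534−87.9493) = 0.8332. V = [p*·66.4134 + (1−p*)·0.0000]/1.16 = 51.3302. B = V − Δ·S = -63.1756.
(2,2): S=261.9584. Δ = (V_up−V_dn)/(S_up−S_dn) = (218.3492−66.4134)/(319.5892−167.6534) = 1.0000. V = [p*·218.3492 + (1−p*)·66.4134]/1.16 = 174.6825. B = V − Δ·S = -87.2759.
(1,0): S=112.6400. Δ = (V_up−V_dn)/(S_up−S_dn) = (51.3302−0.0000)/(137.4208−72.0896) = 0.7857. V = [p*·51.3302 + (1−p*)·0.0000]/1.16 = 39.6726. B = V − Δ·S = -48.8278.
(1,1): S=214.7200. Δ = (V_up−V_dn)/(S_up−S_dn) = (174.6825−51.3302)/(261.9584−137.4208) = 0.9905. V = [p*·174.6825 + (1−p*)·51.3302]/1.16 = 139.5879. B = V − Δ·S = -73.0886.
(0,0): S=176.0000. Δ = (V_up−V_dn)/(S_up−S_dn) = (139.5879−39.6726)/(214.7200−112.6400) = 0.9788. V = [p*·139.5879 + (1−p*)·39.6726]/1.16 = 111.4240. B = V − Δ·S = -60.8438.
Root portfolio cost Δ·176+B reproduces V0=111.4240.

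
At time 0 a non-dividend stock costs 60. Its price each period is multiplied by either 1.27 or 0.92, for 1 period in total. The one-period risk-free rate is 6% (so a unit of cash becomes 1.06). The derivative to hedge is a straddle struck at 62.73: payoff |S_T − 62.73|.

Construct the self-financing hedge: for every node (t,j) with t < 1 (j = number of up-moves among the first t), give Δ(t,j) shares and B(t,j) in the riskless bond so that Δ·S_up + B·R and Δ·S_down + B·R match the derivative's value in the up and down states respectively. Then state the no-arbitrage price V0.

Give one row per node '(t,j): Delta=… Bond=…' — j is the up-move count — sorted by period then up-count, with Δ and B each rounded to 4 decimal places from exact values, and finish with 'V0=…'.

Risk-neutral probability p* = (R−d)/(u−d) = (1.06−0.92)/(1.27−0.92) = 0.4000.
Terminal values V(1,·): V(1,0)=7.5300, V(1,1)=13.4700
(0,0): S=60.0000. Δ = (V_up−V_dn)/(S_up−S_dn) = (13.4700−7.5300)/(76.2000−55.2000) = 0.2829. V = [p*·13.4700 + (1−p*)·7.5300]/1.06 = 9.3453. B = V − Δ·S = -7.6261.
Check: Δ(0,0)·S0 + B(0,0) = 9.3453 = V0.

(0,0): Delta=0.2829 Bond=-7.6261
V0=9.3453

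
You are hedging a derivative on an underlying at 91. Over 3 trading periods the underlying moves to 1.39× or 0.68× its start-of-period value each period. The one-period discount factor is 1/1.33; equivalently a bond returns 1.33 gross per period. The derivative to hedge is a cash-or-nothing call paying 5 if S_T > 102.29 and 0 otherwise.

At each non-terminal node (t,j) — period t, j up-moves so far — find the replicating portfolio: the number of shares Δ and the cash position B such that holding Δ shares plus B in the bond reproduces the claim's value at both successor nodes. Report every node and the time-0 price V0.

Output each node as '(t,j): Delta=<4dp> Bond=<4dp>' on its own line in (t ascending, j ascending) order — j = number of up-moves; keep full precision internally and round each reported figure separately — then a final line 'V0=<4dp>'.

Since d<R<u, set p* = (R−d)/(u−d) = 0.9155; price each node as the discounted p*-expectation of its children.
Payoff layer (t=3): V(3,0)=0.0000, V(3,1)=0.0000, V(3,2)=5.0000, V(3,3)=5.0000
(2,0): S=42.0784. Δ = (V_up−V_dn)/(S_up−S_dn) = (0.0000−0.0000)/(58.4890−28.6133) = 0.0000. V = [p*·0.0000 + (1−p*)·0.0000]/1.33 = 0.0000. B = V − Δ·S = 0.0000.
(2,1): S=86.0132. Δ = (V_up−V_dn)/(S_up−S_dn) = (5.0000−0.0000)/(119.5583−58.4890) = 0.0819. V = [p*·5.0000 + (1−p*)·0.0000]/1.33 = 3.4417. B = V − Δ·S = -3.6006.
(2,2): S=175.8211. Δ = (V_up−V_dn)/(S_up−S_dn) = (5.0000−5.0000)/(244.3913−119.5583) = 0.0000. V = [p*·5.0000 + (1−p*)·5.0000]/1.33 = 3.7594. B = V − Δ·S = 3.7594.
(1,0): S=61.8800. Δ = (V_up−V_dn)/(S_up−S_dn) = (3.4417−0.0000)/(86.0132−42.0784) = 0.0783. V = [p*·3.4417 + (1−p*)·0.0000]/1.33 = 2.3691. B = V − Δ·S = -2.4784.
(1,1): S=126.4900. Δ = (V_up−V_dn)/(S_up−S_dn) = (3.7594−3.4417)/(175.8211−86.0132) = 0.0035. V = [p*·3.7594 + (1−p*)·3.4417]/1.33 = 2.8064. B = V − Δ·S = 2.3590.
(0,0): S=91.0000. Δ = (V_up−V_dn)/(S_up−S_dn) = (2.8064−2.3691)/(126.4900−61.8800) = 0.0068. V = [p*·2.8064 + (1−p*)·2.3691]/1.33 = 2.0823. B = V − Δ·S = 1.4663.
Each (Δ,B) replicates both successor values, so the strategy is self-financing and V0 is arbitrage-free.

(0,0): Delta=0.0068 Bond=1.4663
(1,0): Delta=0.0783 Bond=-2.4784
(1,1): Delta=0.0035 Bond=2.3590
(2,0): Delta=0.0000 Bond=0.0000
(2,1): Delta=0.0819 Bond=-3.6006
(2,2): Delta=0.0000 Bond=3.7594
V0=2.0823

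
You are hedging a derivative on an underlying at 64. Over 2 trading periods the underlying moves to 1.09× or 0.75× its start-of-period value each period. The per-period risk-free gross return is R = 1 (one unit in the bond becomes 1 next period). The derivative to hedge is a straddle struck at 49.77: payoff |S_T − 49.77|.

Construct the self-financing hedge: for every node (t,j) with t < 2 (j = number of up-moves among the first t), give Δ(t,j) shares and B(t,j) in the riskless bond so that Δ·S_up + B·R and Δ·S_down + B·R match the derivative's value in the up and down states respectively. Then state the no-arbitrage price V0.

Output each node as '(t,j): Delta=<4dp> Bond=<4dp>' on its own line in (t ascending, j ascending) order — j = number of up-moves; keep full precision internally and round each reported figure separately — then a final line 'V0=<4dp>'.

(0,0): Delta=0.6650 Bond=-26.3991
(1,0): Delta=-0.6875 Bond=38.5200
(1,1): Delta=1.0000 Bond=-49.7700
V0=16.1597

Under the risk-neutral measure, an up-move has probability p* = (R−d)/(u−d) = 0.7353 and values discount at R = 1.
Terminal payoffs: V(2,0)=13.7700, V(2,1)=2.5500, V(2,2)=26.2684
  t=1,j=0: stock 48.0000 → up 52.3200 (V=2.5500), down 36.0000 (V=13.7700). Price 5.5200; hedge Δ=-0.6875, bond B=38.5200.
  t=1,j=1: stock 69.7600 → up 76.0384 (V=26.2684), down 52.3200 (V=2.5500). Price 19.9900; hedge Δ=1.0000, bond B=-49.7700.
  t=0,j=0: stock 64.0000 → up 69.7600 (V=19.9900), down 48.0000 (V=5.5200). Price 16.1597; hedge Δ=0.6650, bond B=-26.3991.
Root portfolio cost Δ·64+B reproduces V0=16.1597.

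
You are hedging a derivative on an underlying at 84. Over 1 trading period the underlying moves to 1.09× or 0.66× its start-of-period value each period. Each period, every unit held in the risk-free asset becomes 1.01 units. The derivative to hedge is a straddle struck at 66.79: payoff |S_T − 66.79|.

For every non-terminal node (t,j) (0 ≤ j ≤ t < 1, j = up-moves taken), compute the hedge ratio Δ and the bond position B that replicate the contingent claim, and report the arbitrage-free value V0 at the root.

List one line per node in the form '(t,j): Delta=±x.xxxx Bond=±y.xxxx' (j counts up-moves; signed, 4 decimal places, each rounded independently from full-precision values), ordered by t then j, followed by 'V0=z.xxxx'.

Under the risk-neutral measure, an up-move has probability p* = (R−d)/(u−d) = 0.8140 and values discount at R = 1.01.
At expiry t=1: V(1,0)=11.3500, V(1,1)=24.7700
(0,0): S=84.0000. Δ = (V_up−V_dn)/(S_up−S_dn) = (24.7700−11.3500)/(91.5600−55.4400) = 0.3715. V = [p*·24.7700 + (1−p*)·11.3500]/1.01 = 22.0527. B = V − Δ·S = -9.1566.
The time-0 hedge costs 22.0527, which is the no-arbitrage price.

(0,0): Delta=0.3715 Bond=-9.1566
V0=22.0527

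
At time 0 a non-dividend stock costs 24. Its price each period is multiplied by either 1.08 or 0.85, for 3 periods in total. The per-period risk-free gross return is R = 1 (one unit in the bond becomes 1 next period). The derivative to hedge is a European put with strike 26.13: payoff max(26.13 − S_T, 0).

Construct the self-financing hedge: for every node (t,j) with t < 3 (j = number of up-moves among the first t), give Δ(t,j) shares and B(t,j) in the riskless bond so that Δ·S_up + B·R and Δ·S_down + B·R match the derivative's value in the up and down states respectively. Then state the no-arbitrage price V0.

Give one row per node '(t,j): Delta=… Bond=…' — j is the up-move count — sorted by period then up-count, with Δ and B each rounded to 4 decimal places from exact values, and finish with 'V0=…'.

(0,0): Delta=-0.6838 Bond=19.6805
(1,0): Delta=-1.0000 Bond=26.1300
(1,1): Delta=-0.5511 Bond=16.2407
(2,0): Delta=-1.0000 Bond=26.1300
(2,1): Delta=-1.0000 Bond=26.1300
(2,2): Delta=-0.3627 Bond=10.9664
V0=3.2682

Risk-neutral probability p* = (R−d)/(u−d) = (1−0.85)/(1.08−0.85) = 0.6522.
Payoff layer (t=3): V(3,0)=11.3910, V(3,1)=7.4028, V(3,2)=2.3354, V(3,3)=0.0000
(2,0): S=17.3400. Δ = (V_up−V_dn)/(S_up−S_dn) = (7.4028−11.3910)/(18.7272−14.7390) = -1.0000. V = [p*·7.4028 + (1−p*)·11.3910]/1 = 8.7900. B = V − Δ·S = 26.1300.
(2,1): S=22.0320. Δ = (V_up−V_dn)/(S_up−S_dn) = (2.3354−7.4028)/(23.7946−18.7272) = -1.0000. V = [p*·2.3354 + (1−p*)·7.4028]/1 = 4.0980. B = V − Δ·S = 26.1300.
(2,2): S=27.9936. Δ = (V_up−V_dn)/(S_up−S_dn) = (0.0000−2.3354)/(30.2331−23.7946) = -0.3627. V = [p*·0.0000 + (1−p*)·2.3354]/1 = 0.8123. B = V − Δ·S = 10.9664.
(1,0): S=20.4000. Δ = (V_up−V_dn)/(S_up−S_dn) = (4.0980−8.7900)/(22.0320−17.3400) = -1.0000. V = [p*·4.0980 + (1−p*)·8.7900]/1 = 5.7300. B = V − Δ·S = 26.1300.
(1,1): S=25.9200. Δ = (V_up−V_dn)/(S_up−S_dn) = (0.8123−4.0980)/(27.9936−22.0320) = -0.5511. V = [p*·0.8123 + (1−p*)·4.0980]/1 = 1.9552. B = V − Δ·S = 16.2407.
(0,0): S=24.0000. Δ = (V_up−V_dn)/(S_up−S_dn) = (1.9552−5.7300)/(25.9200−20.4000) = -0.6838. V = [p*·1.9552 + (1−p*)·5.7300]/1 = 3.2682. B = V − Δ·S = 19.6805.
Check: Δ(0,0)·S0 + B(0,0) = 3.2682 = V0.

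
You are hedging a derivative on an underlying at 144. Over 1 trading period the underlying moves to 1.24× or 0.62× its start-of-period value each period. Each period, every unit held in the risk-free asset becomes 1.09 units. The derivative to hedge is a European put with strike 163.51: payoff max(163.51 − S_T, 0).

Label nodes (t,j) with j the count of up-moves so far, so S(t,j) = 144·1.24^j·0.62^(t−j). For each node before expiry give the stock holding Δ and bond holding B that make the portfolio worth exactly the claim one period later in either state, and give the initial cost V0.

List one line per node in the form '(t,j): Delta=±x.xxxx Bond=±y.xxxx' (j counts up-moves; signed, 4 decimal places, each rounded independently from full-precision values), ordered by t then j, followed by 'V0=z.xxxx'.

No-arbitrage ⇒ martingale measure with p* = (R−d)/(u−d) = 0.7581.
Terminal payoffs: V(1,0)=74.2300, V(1,1)=0.0000
  t=0,j=0: stock 144.0000 → up 178.5600 (V=0.0000), down 89.2800 (V=74.2300). Price 16.4760; hedge Δ=-0.8314, bond B=136.2018.
Self-financing check: at every node Δ·S+B equals the discounted successor values.

(0,0): Delta=-0.8314 Bond=136.2018
V0=16.4760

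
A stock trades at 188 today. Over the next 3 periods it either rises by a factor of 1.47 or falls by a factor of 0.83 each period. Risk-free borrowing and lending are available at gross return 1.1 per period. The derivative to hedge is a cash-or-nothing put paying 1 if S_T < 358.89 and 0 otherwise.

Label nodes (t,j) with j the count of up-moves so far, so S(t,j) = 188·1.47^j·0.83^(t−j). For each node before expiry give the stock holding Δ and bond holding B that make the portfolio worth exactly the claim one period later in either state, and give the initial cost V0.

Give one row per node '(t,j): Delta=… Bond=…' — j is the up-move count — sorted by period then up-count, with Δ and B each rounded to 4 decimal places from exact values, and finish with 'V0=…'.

(0,0): Delta=-0.0012 Bond=0.9247
(1,0): Delta=0.0000 Bond=0.8264
(1,1): Delta=-0.0022 Bond=1.2786
(2,0): Delta=0.0000 Bond=0.9091
(2,1): Delta=0.0000 Bond=0.9091
(2,2): Delta=-0.0038 Bond=2.0881
V0=0.6949

Risk-neutral probability p* = (R−d)/(u−d) = (1.1−0.83)/(1.47−0.83) = 0.4219.
Payoff layer (t=3): V(3,0)=1.0000, V(3,1)=1.0000, V(3,2)=1.0000, V(3,3)=0.0000
Node (2,0) S=129.5132: V=(p*·1.0000+(1−p*)·1.0000)/1.1=0.9091; Δ=(1.0000−1.0000)/(190.3844−107.4960)=0.0000; B=V−Δ·S=0.9091
Node (2,1) S=229.3788: V=(p*·1.0000+(1−p*)·1.0000)/1.1=0.9091; Δ=(1.0000−1.0000)/(337.1868−190.3844)=0.0000; B=V−Δ·S=0.9091
Node (2,2) S=406.2492: V=(p*·0.0000+(1−p*)·1.0000)/1.1=0.5256; Δ=(0.0000−1.0000)/(597.1863−337.1868)=-0.0038; B=V−Δ·S=2.0881
Node (1,0) S=156.0400: V=(p*·0.9091+(1−p*)·0.9091)/1.1=0.8264; Δ=(0.9091−0.9091)/(229.3788−129.5132)=0.0000; B=V−Δ·S=0.8264
Node (1,1) S=276.3600: V=(p*·0.5256+(1−p*)·0.9091)/1.1=0.6794; Δ=(0.5256−0.9091)/(406.2492−229.3788)=-0.0022; B=V−Δ·S=1.2786
Node (0,0) S=188.0000: V=(p*·0.6794+(1−p*)·0.8264)/1.1=0.6949; Δ=(0.6794−0.8264)/(276.3600−156.0400)=-0.0012; B=V−Δ·S=0.9247
The time-0 hedge costs 0.6949, which is the no-arbitrage price.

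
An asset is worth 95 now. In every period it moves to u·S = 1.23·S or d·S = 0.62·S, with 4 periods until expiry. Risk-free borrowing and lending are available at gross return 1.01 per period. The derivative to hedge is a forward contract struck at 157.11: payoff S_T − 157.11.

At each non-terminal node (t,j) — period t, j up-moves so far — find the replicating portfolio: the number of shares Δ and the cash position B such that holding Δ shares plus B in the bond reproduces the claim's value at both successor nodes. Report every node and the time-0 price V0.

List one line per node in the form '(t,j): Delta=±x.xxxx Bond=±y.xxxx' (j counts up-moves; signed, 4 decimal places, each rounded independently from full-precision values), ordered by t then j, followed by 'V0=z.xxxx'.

The replicating-portfolio and risk-neutral prices coincide; use p* = (1.01−0.62)/(1.23−0.62) = 0.6393 for the latter.
Terminal payoffs: V(4,0)=-143.0725, V(4,1)=-129.2614, V(4,2)=-101.8619, V(4,3)=-47.5049, V(4,4)=60.3323
Node (3,0) S=22.6412: V=(p*·-129.2614+(1−p*)·-143.0725)/1.01=-132.9133; Δ=(-129.2614−-143.0725)/(27.8486−14.0375)=1.0000; B=V−Δ·S=-155.5545
Node (3,1) S=44.9171: V=(p*·-101.8619+(1−p*)·-129.2614)/1.01=-110.6373; Δ=(-101.8619−-129.2614)/(55.2481−27.8486)=1.0000; B=V−Δ·S=-155.5545
Node (3,2) S=89.1098: V=(p*·-47.5049+(1−p*)·-101.8619)/1.01=-66.4446; Δ=(-47.5049−-101.8619)/(109.6051−55.2481)=1.0000; B=V−Δ·S=-155.5545
Node (3,3) S=176.7824: V=(p*·60.3323+(1−p*)·-47.5049)/1.01=21.2279; Δ=(60.3323−-47.5049)/(217.4423−109.6051)=1.0000; B=V−Δ·S=-155.5545
Node (2,0) S=36.5180: V=(p*·-110.6373+(1−p*)·-132.9133)/1.01=-117.4963; Δ=(-110.6373−-132.9133)/(44.9171−22.6412)=1.0000; B=V−Δ·S=-154.0143
Node (2,1) S=72.4470: V=(p*·-66.4446+(1−p*)·-110.6373)/1.01=-81.5673; Δ=(-66.4446−-110.6373)/(89.1098−44.9171)=1.0000; B=V−Δ·S=-154.0143
Node (2,2) S=143.7255: V=(p*·21.2279+(1−p*)·-66.4446)/1.01=-10.2888; Δ=(21.2279−-66.4446)/(176.7824−89.1098)=1.0000; B=V−Δ·S=-154.0143
Node (1,0) S=58.9000: V=(p*·-81.5673+(1−p*)·-117.4963)/1.01=-93.5894; Δ=(-81.5673−-117.4963)/(72.4470−36.5180)=1.0000; B=V−Δ·S=-152.4894
Node (1,1) S=116.8500: V=(p*·-10.2888+(1−p*)·-81.5673)/1.01=-35.6394; Δ=(-10.2888−-81.5673)/(143.7255−72.4470)=1.0000; B=V−Δ·S=-152.4894
Node (0,0) S=95.0000: V=(p*·-35.6394+(1−p*)·-93.5894)/1.01=-55.9796; Δ=(-35.6394−-93.5894)/(116.8500−58.9000)=1.0000; B=V−Δ·S=-150.9796
Root portfolio cost Δ·95+B reproduces V0=-55.9796.

(0,0): Delta=1.0000 Bond=-150.9796
(1,0): Delta=1.0000 Bond=-152.4894
(1,1): Delta=1.0000 Bond=-152.4894
(2,0): Delta=1.0000 Bond=-154.0143
(2,1): Delta=1.0000 Bond=-154.0143
(2,2): Delta=1.0000 Bond=-154.0143
(3,0): Delta=1.0000 Bond=-155.5545
(3,1): Delta=1.0000 Bond=-155.5545
(3,2): Delta=1.0000 Bond=-155.5545
(3,3): Delta=1.0000 Bond=-155.5545
V0=-55.9796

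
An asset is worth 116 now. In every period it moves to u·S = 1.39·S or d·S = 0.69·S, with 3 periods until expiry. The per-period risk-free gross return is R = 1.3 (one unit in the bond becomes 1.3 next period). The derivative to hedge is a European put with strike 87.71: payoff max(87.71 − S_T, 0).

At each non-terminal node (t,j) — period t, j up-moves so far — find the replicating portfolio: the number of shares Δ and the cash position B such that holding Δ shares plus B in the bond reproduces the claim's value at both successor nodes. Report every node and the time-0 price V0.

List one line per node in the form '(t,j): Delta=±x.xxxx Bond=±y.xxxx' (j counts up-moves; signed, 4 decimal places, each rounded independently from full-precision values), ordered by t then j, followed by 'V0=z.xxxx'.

The replicating-portfolio and risk-neutral prices coincide; use p* = (1.3−0.69)/(1.39−0.69) = 0.8714 for the latter.
Terminal payoffs: V(3,0)=49.6030, V(3,1)=10.9436, V(3,2)=0.0000, V(3,3)=0.0000
  t=2,j=0: stock 55.2276 → up 76.7664 (V=10.9436), down 38.1070 (V=49.6030). Price 12.2416; hedge Δ=-1.0000, bond B=67.4692.
  t=2,j=1: stock 111.2556 → up 154.6453 (V=0.0000), down 76.7664 (V=10.9436). Price 1.0823; hedge Δ=-0.1405, bond B=16.7161.
  t=2,j=2: stock 224.1236 → up 311.5318 (V=0.0000), down 154.6453 (V=0.0000). Price 0.0000; hedge Δ=0.0000, bond B=0.0000.
  t=1,j=0: stock 80.0400 → up 111.2556 (V=1.0823), down 55.2276 (V=12.2416). Price 1.9362; hedge Δ=-0.1992, bond B=17.8781.
  t=1,j=1: stock 161.2400 → up 224.1236 (V=0.0000), down 111.2556 (V=1.0823). Price 0.1070; hedge Δ=-0.0096, bond B=1.6532.
  t=0,j=0: stock 116.0000 → up 161.2400 (V=0.1070), down 80.0400 (V=1.9362). Price 0.2633; hedge Δ=-0.0225, bond B=2.8764.
Check: Δ(0,0)·S0 + B(0,0) = 0.2633 = V0.

(0,0): Delta=-0.0225 Bond=2.8764
(1,0): Delta=-0.1992 Bond=17.8781
(1,1): Delta=-0.0096 Bond=1.6532
(2,0): Delta=-1.0000 Bond=67.4692
(2,1): Delta=-0.1405 Bond=16.7161
(2,2): Delta=0.0000 Bond=0.0000
V0=0.2633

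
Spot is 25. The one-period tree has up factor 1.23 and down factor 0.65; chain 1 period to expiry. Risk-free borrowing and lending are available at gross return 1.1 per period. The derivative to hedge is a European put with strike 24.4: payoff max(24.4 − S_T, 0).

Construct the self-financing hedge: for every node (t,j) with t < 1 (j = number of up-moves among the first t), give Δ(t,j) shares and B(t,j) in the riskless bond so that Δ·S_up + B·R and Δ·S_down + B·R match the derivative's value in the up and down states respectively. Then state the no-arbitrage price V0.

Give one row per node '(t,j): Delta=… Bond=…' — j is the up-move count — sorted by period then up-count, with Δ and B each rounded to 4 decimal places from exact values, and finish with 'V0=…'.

(0,0): Delta=-0.5621 Bond=15.7124
V0=1.6607

Risk-neutral probability p* = (R−d)/(u−d) = (1.1−0.65)/(1.23−0.65) = 0.7759.
Payoff layer (t=1): V(1,0)=8.1500, V(1,1)=0.0000
  t=0,j=0: stock 25.0000 → up 30.7500 (V=0.0000), down 16.2500 (V=8.1500). Price 1.6607; hedge Δ=-0.5621, bond B=15.7124.
The time-0 hedge costs 1.6607, which is the no-arbitrage price.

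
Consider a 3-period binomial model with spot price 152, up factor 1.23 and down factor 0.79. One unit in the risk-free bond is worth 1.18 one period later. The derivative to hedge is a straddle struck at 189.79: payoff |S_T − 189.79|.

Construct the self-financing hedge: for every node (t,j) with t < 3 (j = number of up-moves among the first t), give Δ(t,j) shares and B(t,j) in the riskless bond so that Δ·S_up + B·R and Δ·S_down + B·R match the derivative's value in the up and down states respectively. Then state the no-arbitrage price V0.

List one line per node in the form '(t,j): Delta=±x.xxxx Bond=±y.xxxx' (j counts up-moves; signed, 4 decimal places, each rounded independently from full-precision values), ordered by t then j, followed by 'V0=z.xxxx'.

(0,0): Delta=0.5702 Bond=-44.2794
(1,0): Delta=-1.0000 Bond=136.3042
(1,1): Delta=0.6995 Bond=-76.4233
(2,0): Delta=-1.0000 Bond=160.8390
(2,1): Delta=-1.0000 Bond=160.8390
(2,2): Delta=0.8395 Bond=-122.3614
V0=42.3965

Since d<R<u, set p* = (R−d)/(u−d) = 0.8864; price each node as the discounted p*-expectation of its children.
Payoff layer (t=3): V(3,0)=114.8481, V(3,1)=73.1083, V(3,2)=8.1210, V(3,3)=93.0618
Node (2,0) S=94.8632: V=(p*·73.1083+(1−p*)·114.8481)/1.18=65.9758; Δ=(73.1083−114.8481)/(116.6817−74.9419)=-1.0000; B=V−Δ·S=160.8390
Node (2,1) S=147.6984: V=(p*·8.1210+(1−p*)·73.1083)/1.18=13.1406; Δ=(8.1210−73.1083)/(181.6690−116.6817)=-1.0000; B=V−Δ·S=160.8390
Node (2,2) S=229.9608: V=(p*·93.0618+(1−p*)·8.1210)/1.18=70.6859; Δ=(93.0618−8.1210)/(282.8518−181.6690)=0.8395; B=V−Δ·S=-122.3614
Node (1,0) S=120.0800: V=(p*·13.1406+(1−p*)·65.9758)/1.18=16.2242; Δ=(13.1406−65.9758)/(147.6984−94.8632)=-1.0000; B=V−Δ·S=136.3042
Node (1,1) S=186.9600: V=(p*·70.6859+(1−p*)·13.1406)/1.18=54.3616; Δ=(70.6859−13.1406)/(229.9608−147.6984)=0.6995; B=V−Δ·S=-76.4233
Node (0,0) S=152.0000: V=(p*·54.3616+(1−p*)·16.2242)/1.18=42.3965; Δ=(54.3616−16.2242)/(186.9600−120.0800)=0.5702; B=V−Δ·S=-44.2794
The time-0 hedge costs 42.3965, which is the no-arbitrage price.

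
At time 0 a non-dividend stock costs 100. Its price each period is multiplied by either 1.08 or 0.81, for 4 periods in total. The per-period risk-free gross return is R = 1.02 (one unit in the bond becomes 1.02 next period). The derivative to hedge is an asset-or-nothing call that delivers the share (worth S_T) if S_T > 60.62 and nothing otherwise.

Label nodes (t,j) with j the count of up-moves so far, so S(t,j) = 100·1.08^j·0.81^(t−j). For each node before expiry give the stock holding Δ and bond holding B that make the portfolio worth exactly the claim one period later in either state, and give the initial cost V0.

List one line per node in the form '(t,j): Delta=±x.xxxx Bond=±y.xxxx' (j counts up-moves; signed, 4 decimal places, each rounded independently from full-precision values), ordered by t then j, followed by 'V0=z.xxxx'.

No-arbitrage ⇒ martingale measure with p* = (R−d)/(u−d) = 0.7778.
Terminal payoffs: V(4,0)=0.0000, V(4,1)=0.0000, V(4,2)=76.5275, V(4,3)=102.0367, V(4,4)=136.0489
(3,0): S=53.1441. Δ = (V_up−V_dn)/(S_up−S_dn) = (0.0000−0.0000)/(57.3956−43.0467) = 0.0000. V = [p*·0.0000 + (1−p*)·0.0000]/1.02 = 0.0000. B = V − Δ·S = 0.0000.
(3,1): S=70.8588. Δ = (V_up−V_dn)/(S_up−S_dn) = (76.5275−0.0000)/(76.5275−57.3956) = 4.0000. V = [p*·76.5275 + (1−p*)·0.0000]/1.02 = 58.3543. B = V − Δ·S = -225.0809.
(3,2): S=94.4784. Δ = (V_up−V_dn)/(S_up−S_dn) = (102.0367−76.5275)/(102.0367−76.5275) = 1.0000. V = [p*·102.0367 + (1−p*)·76.5275]/1.02 = 94.4784. B = V − Δ·S = 0.0000.
(3,3): S=125.9712. Δ = (V_up−V_dn)/(S_up−S_dn) = (136.0489−102.0367)/(136.0489−102.0367) = 1.0000. V = [p*·136.0489 + (1−p*)·102.0367]/1.02 = 125.9712. B = V − Δ·S = 0.0000.
(2,0): S=65.6100. Δ = (V_up−V_dn)/(S_up−S_dn) = (58.3543−0.0000)/(70.8588−53.1441) = 3.2941. V = [p*·58.3543 + (1−p*)·0.0000]/1.02 = 44.4967. B = V − Δ·S = -171.6303.
(2,1): S=87.4800. Δ = (V_up−V_dn)/(S_up−S_dn) = (94.4784−58.3543)/(94.4784−70.8588) = 1.5294. V = [p*·94.4784 + (1−p*)·58.3543]/1.02 = 84.7557. B = V − Δ·S = -49.0372.
(2,2): S=116.6400. Δ = (V_up−V_dn)/(S_up−S_dn) = (125.9712−94.4784)/(125.9712−94.4784) = 1.0000. V = [p*·125.9712 + (1−p*)·94.4784]/1.02 = 116.6400. B = V − Δ·S = 0.0000.
(1,0): S=81.0000. Δ = (V_up−V_dn)/(S_up−S_dn) = (84.7557−44.4967)/(87.4800−65.6100) = 1.8408. V = [p*·84.7557 + (1−p*)·44.4967]/1.02 = 74.3228. B = V − Δ·S = -74.7844.
(1,1): S=108.0000. Δ = (V_up−V_dn)/(S_up−S_dn) = (116.6400−84.7557)/(116.6400−87.4800) = 1.0934. V = [p*·116.6400 + (1−p*)·84.7557]/1.02 = 107.4065. B = V − Δ·S = -10.6835.
(0,0): S=100.0000. Δ = (V_up−V_dn)/(S_up−S_dn) = (107.4065−74.3228)/(108.0000−81.0000) = 1.2253. V = [p*·107.4065 + (1−p*)·74.3228]/1.02 = 98.0927. B = V − Δ·S = -24.4394.
Self-financing check: at every node Δ·S+B equals the discounted successor values.

(0,0): Delta=1.2253 Bond=-24.4394
(1,0): Delta=1.8408 Bond=-74.7844
(1,1): Delta=1.0934 Bond=-10.6835
(2,0): Delta=3.2941 Bond=-171.6303
(2,1): Delta=1.5294 Bond=-49.0372
(2,2): Delta=1.0000 Bond=0.0000
(3,0): Delta=0.0000 Bond=0.0000
(3,1): Delta=4.0000 Bond=-225.0809
(3,2): Delta=1.0000 Bond=0.0000
(3,3): Delta=1.0000 Bond=0.0000
V0=98.0927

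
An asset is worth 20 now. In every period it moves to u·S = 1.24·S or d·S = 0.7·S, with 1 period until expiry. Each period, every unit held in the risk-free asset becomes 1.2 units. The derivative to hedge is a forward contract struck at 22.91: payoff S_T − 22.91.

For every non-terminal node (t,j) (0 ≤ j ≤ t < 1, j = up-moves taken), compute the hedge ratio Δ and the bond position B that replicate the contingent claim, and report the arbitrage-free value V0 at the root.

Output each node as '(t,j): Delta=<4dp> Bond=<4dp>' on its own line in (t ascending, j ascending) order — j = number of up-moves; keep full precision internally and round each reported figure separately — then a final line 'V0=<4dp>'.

No-arbitrage ⇒ martingale measure with p* = (R−d)/(u−d) = 0.9259.
Terminal values V(1,·): V(1,0)=-8.9100, V(1,1)=1.8900
  t=0,j=0: stock 20.0000 → up 24.8000 (V=1.8900), down 14.0000 (V=-8.9100). Price 0.9083; hedge Δ=1.0000, bond B=-19.0917.
Root portfolio cost Δ·20+B reproduces V0=0.9083.

(0,0): Delta=1.0000 Bond=-19.0917
V0=0.9083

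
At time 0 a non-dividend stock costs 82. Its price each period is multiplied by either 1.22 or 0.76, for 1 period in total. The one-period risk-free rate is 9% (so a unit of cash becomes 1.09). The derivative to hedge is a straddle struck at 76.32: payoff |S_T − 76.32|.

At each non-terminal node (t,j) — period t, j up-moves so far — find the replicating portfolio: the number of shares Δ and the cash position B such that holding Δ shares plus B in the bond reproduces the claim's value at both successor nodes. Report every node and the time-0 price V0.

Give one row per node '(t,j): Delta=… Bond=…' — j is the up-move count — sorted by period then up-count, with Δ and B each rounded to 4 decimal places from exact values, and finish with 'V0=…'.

Under the risk-neutral measure, an up-move has probability p* = (R−d)/(u−d) = 0.7174 and values discount at R = 1.09.
Terminal payoffs: V(1,0)=14.0000, V(1,1)=23.7200
  t=0,j=0: stock 82.0000 → up 100.0400 (V=23.7200), down 62.3200 (V=14.0000). Price 19.2413; hedge Δ=0.2577, bond B=-1.8891.
Check: Δ(0,0)·S0 + B(0,0) = 19.2413 = V0.

(0,0): Delta=0.2577 Bond=-1.8891
V0=19.2413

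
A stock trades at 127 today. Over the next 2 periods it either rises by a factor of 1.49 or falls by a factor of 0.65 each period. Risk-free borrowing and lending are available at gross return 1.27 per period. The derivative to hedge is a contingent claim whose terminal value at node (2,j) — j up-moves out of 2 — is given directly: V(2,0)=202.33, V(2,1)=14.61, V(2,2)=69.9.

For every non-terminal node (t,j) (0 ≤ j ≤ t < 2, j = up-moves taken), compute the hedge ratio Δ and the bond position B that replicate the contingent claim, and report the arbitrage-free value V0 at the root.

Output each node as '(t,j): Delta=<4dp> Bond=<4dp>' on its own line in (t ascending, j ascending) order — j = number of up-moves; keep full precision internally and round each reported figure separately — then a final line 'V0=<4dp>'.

(0,0): Delta=-0.0617 Bond=43.5491
(1,0): Delta=-2.7072 Bond=273.6925
(1,1): Delta=0.3478 Bond=-22.1842
V0=35.7168

Since d<R<u, set p* = (R−d)/(u−d) = 0.7381; price each node as the discounted p*-expectation of its children.
Terminal values V(2,·): V(2,0)=202.3300, V(2,1)=14.6100, V(2,2)=69.9000
Node (1,0) S=82.5500: V=(p*·14.6100+(1−p*)·202.3300)/1.27=50.2163; Δ=(14.6100−202.3300)/(122.9995−53.6575)=-2.7072; B=V−Δ·S=273.6925
Node (1,1) S=189.2300: V=(p*·69.9000+(1−p*)·14.6100)/1.27=43.6372; Δ=(69.9000−14.6100)/(281.9527−122.9995)=0.3478; B=V−Δ·S=-22.1842
Node (0,0) S=127.0000: V=(p*·43.6372+(1−p*)·50.2163)/1.27=35.7168; Δ=(43.6372−50.2163)/(189.2300−82.5500)=-0.0617; B=V−Δ·S=43.5491
Check: Δ(0,0)·S0 + B(0,0) = 35.7168 = V0.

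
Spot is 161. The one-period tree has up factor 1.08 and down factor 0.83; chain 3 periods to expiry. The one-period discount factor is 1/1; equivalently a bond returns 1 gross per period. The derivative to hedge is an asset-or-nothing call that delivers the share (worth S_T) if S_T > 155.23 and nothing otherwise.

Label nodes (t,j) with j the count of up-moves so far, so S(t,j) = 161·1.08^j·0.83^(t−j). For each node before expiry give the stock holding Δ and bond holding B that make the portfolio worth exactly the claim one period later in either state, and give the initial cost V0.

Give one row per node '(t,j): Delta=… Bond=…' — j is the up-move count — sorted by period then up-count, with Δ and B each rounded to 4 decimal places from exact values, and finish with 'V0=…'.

No-arbitrage ⇒ martingale measure with p* = (R−d)/(u−d) = 0.6800.
At expiry t=3: V(3,0)=0.0000, V(3,1)=0.0000, V(3,2)=155.8660, V(3,3)=202.8136
(2,0): S=110.9129. Δ = (V_up−V_dn)/(S_up−S_dn) = (0.0000−0.0000)/(119.7859−92.0577) = 0.0000. V = [p*·0.0000 + (1−p*)·0.0000]/1 = 0.0000. B = V − Δ·S = 0.0000.
(2,1): S=144.3204. Δ = (V_up−V_dn)/(S_up−S_dn) = (155.8660−0.0000)/(155.8660−119.7859) = 4.3200. V = [p*·155.8660 + (1−p*)·0.0000]/1 = 105.9889. B = V − Δ·S = -517.4752.
(2,2): S=187.7904. Δ = (V_up−V_dn)/(S_up−S_dn) = (202.8136−155.8660)/(202.8136−155.8660) = 1.0000. V = [p*·202.8136 + (1−p*)·155.8660]/1 = 187.7904. B = V − Δ·S = 0.0000.
(1,0): S=133.6300. Δ = (V_up−V_dn)/(S_up−S_dn) = (105.9889−0.0000)/(144.3204−110.9129) = 3.1726. V = [p*·105.9889 + (1−p*)·0.0000]/1 = 72.0725. B = V − Δ·S = -351.8832.
(1,1): S=173.8800. Δ = (V_up−V_dn)/(S_up−S_dn) = (187.7904−105.9889)/(187.7904−144.3204) = 1.8818. V = [p*·187.7904 + (1−p*)·105.9889]/1 = 161.6139. B = V − Δ·S = -165.5921.
(0,0): S=161.0000. Δ = (V_up−V_dn)/(S_up−S_dn) = (161.6139−72.0725)/(173.8800−133.6300) = 2.2246. V = [p*·161.6139 + (1−p*)·72.0725]/1 = 132.9607. B = V − Δ·S = -225.2052.
The time-0 hedge costs 132.9607, which is the no-arbitrage price.

(0,0): Delta=2.2246 Bond=-225.2052
(1,0): Delta=3.1726 Bond=-351.8832
(1,1): Delta=1.8818 Bond=-165.5921
(2,0): Delta=0.0000 Bond=0.0000
(2,1): Delta=4.3200 Bond=-517.4752
(2,2): Delta=1.0000 Bond=0.0000
V0=132.9607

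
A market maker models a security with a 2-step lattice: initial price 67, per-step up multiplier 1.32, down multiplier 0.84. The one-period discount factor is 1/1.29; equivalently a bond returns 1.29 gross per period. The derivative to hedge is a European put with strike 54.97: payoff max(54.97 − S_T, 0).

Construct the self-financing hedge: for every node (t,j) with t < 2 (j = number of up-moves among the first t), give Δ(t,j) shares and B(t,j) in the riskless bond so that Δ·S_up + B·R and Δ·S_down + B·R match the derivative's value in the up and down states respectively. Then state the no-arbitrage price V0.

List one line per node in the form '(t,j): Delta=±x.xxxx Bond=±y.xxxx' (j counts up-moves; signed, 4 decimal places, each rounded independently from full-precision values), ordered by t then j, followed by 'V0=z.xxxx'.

(0,0): Delta=-0.0116 Bond=0.7948
(1,0): Delta=-0.2848 Bond=16.4036
(1,1): Delta=0.0000 Bond=0.0000
V0=0.0181

Risk-neutral probability p* = (R−d)/(u−d) = (1.29−0.84)/(1.32−0.84) = 0.9375.
Terminal payoffs: V(2,0)=7.6948, V(2,1)=0.0000, V(2,2)=0.0000
Node (1,0) S=56.2800: V=(p*·0.0000+(1−p*)·7.6948)/1.29=0.3728; Δ=(0.0000−7.6948)/(74.2896−47.2752)=-0.2848; B=V−Δ·S=16.4036
Node (1,1) S=88.4400: V=(p*·0.0000+(1−p*)·0.0000)/1.29=0.0000; Δ=(0.0000−0.0000)/(116.7408−74.2896)=0.0000; B=V−Δ·S=0.0000
Node (0,0) S=67.0000: V=(p*·0.0000+(1−p*)·0.3728)/1.29=0.0181; Δ=(0.0000−0.3728)/(88.4400−56.2800)=-0.0116; B=V−Δ·S=0.7948
Check: Δ(0,0)·S0 + B(0,0) = 0.0181 = V0.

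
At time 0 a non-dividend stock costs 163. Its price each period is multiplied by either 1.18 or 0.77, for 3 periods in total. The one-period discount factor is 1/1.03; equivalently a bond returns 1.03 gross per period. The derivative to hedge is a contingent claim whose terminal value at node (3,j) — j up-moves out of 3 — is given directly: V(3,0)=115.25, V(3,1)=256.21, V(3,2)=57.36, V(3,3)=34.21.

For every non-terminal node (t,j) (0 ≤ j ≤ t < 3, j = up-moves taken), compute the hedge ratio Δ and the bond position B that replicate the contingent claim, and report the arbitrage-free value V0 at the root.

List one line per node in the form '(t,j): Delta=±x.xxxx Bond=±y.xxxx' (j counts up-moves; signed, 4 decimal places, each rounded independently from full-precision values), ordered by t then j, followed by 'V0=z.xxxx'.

Since d<R<u, set p* = (R−d)/(u−d) = 0.6341; price each node as the discounted p*-expectation of its children.
Terminal values V(3,·): V(3,0)=115.2500, V(3,1)=256.2100, V(3,2)=57.3600, V(3,3)=34.2100
Node (2,0) S=96.6427: V=(p*·256.2100+(1−p*)·115.2500)/1.03=198.6789; Δ=(256.2100−115.2500)/(114.0384−74.4149)=3.5575; B=V−Δ·S=-145.1260
Node (2,1) S=148.1018: V=(p*·57.3600+(1−p*)·256.2100)/1.03=126.3204; Δ=(57.3600−256.2100)/(174.7601−114.0384)=-3.2748; B=V−Δ·S=611.3204
Node (2,2) S=226.9612: V=(p*·34.2100+(1−p*)·57.3600)/1.03=41.4364; Δ=(34.2100−57.3600)/(267.8142−174.7601)=-0.2488; B=V−Δ·S=97.8998
Node (1,0) S=125.5100: V=(p*·126.3204+(1−p*)·198.6789)/1.03=148.3427; Δ=(126.3204−198.6789)/(148.1018−96.6427)=-1.4061; B=V−Δ·S=324.8269
Node (1,1) S=192.3400: V=(p*·41.4364+(1−p*)·126.3204)/1.03=70.3801; Δ=(41.4364−126.3204)/(226.9612−148.1018)=-1.0764; B=V−Δ·S=277.4142
Node (0,0) S=163.0000: V=(p*·70.3801+(1−p*)·148.3427)/1.03=96.0224; Δ=(70.3801−148.3427)/(192.3400−125.5100)=-1.1666; B=V−Δ·S=286.1751
Root portfolio cost Δ·163+B reproduces V0=96.0224.

(0,0): Delta=-1.1666 Bond=286.1751
(1,0): Delta=-1.4061 Bond=324.8269
(1,1): Delta=-1.0764 Bond=277.4142
(2,0): Delta=3.5575 Bond=-145.1260
(2,1): Delta=-3.2748 Bond=611.3204
(2,2): Delta=-0.2488 Bond=97.8998
V0=96.0224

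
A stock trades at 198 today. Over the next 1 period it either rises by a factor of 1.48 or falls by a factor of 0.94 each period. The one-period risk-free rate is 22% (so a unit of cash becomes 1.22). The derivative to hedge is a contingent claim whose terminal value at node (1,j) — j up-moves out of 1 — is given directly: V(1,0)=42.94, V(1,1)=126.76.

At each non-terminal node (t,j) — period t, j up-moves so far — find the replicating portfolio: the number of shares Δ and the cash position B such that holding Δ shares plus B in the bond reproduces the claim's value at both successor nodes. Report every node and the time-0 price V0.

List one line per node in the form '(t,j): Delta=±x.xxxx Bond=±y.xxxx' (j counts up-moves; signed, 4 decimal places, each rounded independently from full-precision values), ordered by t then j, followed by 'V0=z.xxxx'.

Under the risk-neutral measure, an up-move has probability p* = (R−d)/(u−d) = 0.5185 and values discount at R = 1.22.
Terminal values V(1,·): V(1,0)=42.9400, V(1,1)=126.7600
(0,0): S=198.0000. Δ = (V_up−V_dn)/(S_up−S_dn) = (126.7600−42.9400)/(293.0400−186.1200) = 0.7840. V = [p*·126.7600 + (1−p*)·42.9400]/1.22 = 70.8215. B = V − Δ·S = -84.4007.
The time-0 hedge costs 70.8215, which is the no-arbitrage price.

(0,0): Delta=0.7840 Bond=-84.4007
V0=70.8215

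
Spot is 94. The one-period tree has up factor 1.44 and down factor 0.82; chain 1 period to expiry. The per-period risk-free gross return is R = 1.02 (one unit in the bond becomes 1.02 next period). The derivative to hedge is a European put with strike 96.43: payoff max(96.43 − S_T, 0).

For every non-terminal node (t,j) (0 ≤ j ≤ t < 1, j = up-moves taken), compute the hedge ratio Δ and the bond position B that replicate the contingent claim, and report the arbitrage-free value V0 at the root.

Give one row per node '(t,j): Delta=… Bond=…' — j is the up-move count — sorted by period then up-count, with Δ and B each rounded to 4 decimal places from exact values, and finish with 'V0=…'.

Risk-neutral probability p* = (R−d)/(u−d) = (1.02−0.82)/(1.44−0.82) = 0.3226.
At expiry t=1: V(1,0)=19.3500, V(1,1)=0.0000
(0,0): S=94.0000. Δ = (V_up−V_dn)/(S_up−S_dn) = (0.0000−19.3500)/(135.3600−77.0800) = -0.3320. V = [p*·0.0000 + (1−p*)·19.3500]/1.02 = 12.8510. B = V − Δ·S = 44.0607.
Root portfolio cost Δ·94+B reproduces V0=12.8510.

(0,0): Delta=-0.3320 Bond=44.0607
V0=12.8510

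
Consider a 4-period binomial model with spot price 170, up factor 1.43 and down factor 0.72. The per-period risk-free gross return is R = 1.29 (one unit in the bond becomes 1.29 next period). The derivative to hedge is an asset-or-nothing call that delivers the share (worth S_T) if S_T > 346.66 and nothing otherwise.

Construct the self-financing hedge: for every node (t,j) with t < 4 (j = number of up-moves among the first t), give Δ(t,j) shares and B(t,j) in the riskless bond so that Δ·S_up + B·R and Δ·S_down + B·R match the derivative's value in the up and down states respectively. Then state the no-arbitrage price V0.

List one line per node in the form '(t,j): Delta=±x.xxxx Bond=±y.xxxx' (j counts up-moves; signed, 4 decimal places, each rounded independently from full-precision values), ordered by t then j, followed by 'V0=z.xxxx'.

(0,0): Delta=1.2315 Bond=-49.9722
(1,0): Delta=1.5952 Bond=-108.9752
(1,1): Delta=1.1865 Bond=-53.5317
(2,0): Delta=0.0000 Bond=0.0000
(2,1): Delta=1.7924 Bond=-175.1059
(2,2): Delta=1.1116 Bond=-43.0085
(3,0): Delta=0.0000 Bond=0.0000
(3,1): Delta=0.0000 Bond=0.0000
(3,2): Delta=2.0141 Bond=-281.3675
(3,3): Delta=1.0000 Bond=0.0000
V0=159.3836

Since d<R<u, set p* = (R−d)/(u−d) = 0.8028; price each node as the discounted p*-expectation of its children.
Terminal values V(4,·): V(4,0)=0.0000, V(4,1)=0.0000, V(4,2)=0.0000, V(4,3)=357.9229, V(4,4)=710.8747
Node (3,0) S=63.4522: V=(p*·0.0000+(1−p*)·0.0000)/1.29=0.0000; Δ=(0.0000−0.0000)/(90.7366−45.6856)=0.0000; B=V−Δ·S=0.0000
Node (3,1) S=126.0230: V=(p*·0.0000+(1−p*)·0.0000)/1.29=0.0000; Δ=(0.0000−0.0000)/(180.2129−90.7366)=0.0000; B=V−Δ·S=0.0000
Node (3,2) S=250.2958: V=(p*·357.9229+(1−p*)·0.0000)/1.29=222.7493; Δ=(357.9229−0.0000)/(357.9229−180.2129)=2.0141; B=V−Δ·S=-281.3675
Node (3,3) S=497.1152: V=(p*·710.8747+(1−p*)·357.9229)/1.29=497.1152; Δ=(710.8747−357.9229)/(710.8747−357.9229)=1.0000; B=V−Δ·S=0.0000
Node (2,0) S=88.1280: V=(p*·0.0000+(1−p*)·0.0000)/1.29=0.0000; Δ=(0.0000−0.0000)/(126.0230−63.4522)=0.0000; B=V−Δ·S=0.0000
Node (2,1) S=175.0320: V=(p*·222.7493+(1−p*)·0.0000)/1.29=138.6255; Δ=(222.7493−0.0000)/(250.2958−126.0230)=1.7924; B=V−Δ·S=-175.1059
Node (2,2) S=347.6330: V=(p*·497.1152+(1−p*)·222.7493)/1.29=343.4224; Δ=(497.1152−222.7493)/(497.1152−250.2958)=1.1116; B=V−Δ·S=-43.0085
Node (1,0) S=122.4000: V=(p*·138.6255+(1−p*)·0.0000)/1.29=86.2720; Δ=(138.6255−0.0000)/(175.0320−88.1280)=1.5952; B=V−Δ·S=-108.9752
Node (1,1) S=243.1000: V=(p*·343.4224+(1−p*)·138.6255)/1.29=234.9146; Δ=(343.4224−138.6255)/(347.6330−175.0320)=1.1865; B=V−Δ·S=-53.5317
Node (0,0) S=170.0000: V=(p*·234.9146+(1−p*)·86.2720)/1.29=159.3836; Δ=(234.9146−86.2720)/(243.1000−122.4000)=1.2315; B=V−Δ·S=-49.9722
Self-financing check: at every node Δ·S+B equals the discounted successor values.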